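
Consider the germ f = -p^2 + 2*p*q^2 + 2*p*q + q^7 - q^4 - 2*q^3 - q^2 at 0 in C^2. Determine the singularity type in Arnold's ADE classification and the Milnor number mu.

Type A6, Milnor number mu = 6.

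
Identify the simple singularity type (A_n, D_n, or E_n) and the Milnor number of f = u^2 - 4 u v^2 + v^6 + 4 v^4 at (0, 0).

Type A5, Milnor number mu = 5.

The Hessian of f at 0 has rank 1. Corank 1: A-series; mu = 5 gives A_5.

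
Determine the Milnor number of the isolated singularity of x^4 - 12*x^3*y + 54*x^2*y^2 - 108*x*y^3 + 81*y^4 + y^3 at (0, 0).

6

The Hessian of f at 0 has rank 0. Corank 2; j^3 = y^3 is a perfect cube, so E-series; the 4-jet and mu = 6 give E_6.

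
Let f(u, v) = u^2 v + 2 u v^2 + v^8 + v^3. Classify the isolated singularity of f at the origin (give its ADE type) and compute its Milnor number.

Type D_9, Milnor number mu = 9.

The Hessian of f at 0 is [[0, 0], [0, 0]] with rank 0, so corank 2. A Groebner basis of the Jacobian ideal J(f) in C{u,v} is {u^2/8 + v^7 - v^2/8, u^3 + v^3, u*v + v^2}; counting standard monomials gives mu = 9. Corank 2; j^3 = v*(u + v)^2 has shape L^2 M (L != M), so D-series; mu = 9 gives D_9.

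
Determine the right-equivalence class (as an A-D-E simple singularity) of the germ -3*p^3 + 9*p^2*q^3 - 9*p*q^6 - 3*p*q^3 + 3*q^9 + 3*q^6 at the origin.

E_{7}

The Hessian of f at 0 has rank 0. Corank 2; j^3 = -3*p^3 is a perfect cube, so E-series; the 4-jet and mu = 7 give E_7.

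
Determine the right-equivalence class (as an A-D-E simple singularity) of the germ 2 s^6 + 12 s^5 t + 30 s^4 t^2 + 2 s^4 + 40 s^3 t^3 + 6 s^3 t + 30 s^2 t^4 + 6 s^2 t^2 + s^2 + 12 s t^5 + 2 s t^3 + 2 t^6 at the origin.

A_5

The Hessian of f at 0 has rank 1. Corank 1: A-series; mu = 5 gives A_5.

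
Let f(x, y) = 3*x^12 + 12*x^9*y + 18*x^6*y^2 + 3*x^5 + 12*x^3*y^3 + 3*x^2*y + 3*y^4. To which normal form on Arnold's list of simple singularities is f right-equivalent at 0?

D5

The Hessian of f at 0 is [[0, 0], [0, 0]] with rank 0, so corank 2. A Groebner basis of the Jacobian ideal J(f) in C{x,y} is {x^3, x^2/4 + y^3, x*y}; counting standard monomials gives mu = 5. Corank 2; j^3 = 3*x^2*y has shape L^2 M (L != M), so D-series; mu = 5 gives D_5.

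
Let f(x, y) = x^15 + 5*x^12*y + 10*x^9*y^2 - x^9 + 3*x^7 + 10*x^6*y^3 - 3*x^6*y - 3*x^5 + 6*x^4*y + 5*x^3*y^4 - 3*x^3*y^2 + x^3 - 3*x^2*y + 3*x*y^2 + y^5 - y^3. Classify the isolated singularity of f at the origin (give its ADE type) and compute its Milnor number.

Type E8, Milnor number mu = 8.

The Hessian of f at 0 is [[0, 0], [0, 0]] with rank 0, so corank 2. A Groebner basis of the Jacobian ideal J(f) in C{x,y} is {-x^2/2 + x*y^3 + x*y - y^2/2, y^4, x^3 - 3*x*y^2 + 2*y^3, x^2*y - 2*x*y^2 + y^3}; counting standard monomials gives mu = 8. Corank 2; j^3 = (x - y)^3 is a perfect cube, so E-series; the 5-jet and mu = 8 give E_8.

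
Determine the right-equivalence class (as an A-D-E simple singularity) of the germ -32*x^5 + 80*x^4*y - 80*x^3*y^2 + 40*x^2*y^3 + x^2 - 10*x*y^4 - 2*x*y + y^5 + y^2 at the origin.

The Hessian of f at 0 has rank 1. Corank 1: A-series; mu = 4 gives A_4.

A_{4}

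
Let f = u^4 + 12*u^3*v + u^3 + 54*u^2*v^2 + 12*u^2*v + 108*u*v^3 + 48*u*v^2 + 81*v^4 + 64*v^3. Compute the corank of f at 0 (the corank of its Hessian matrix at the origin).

The Hessian at 0 is [[0, 0], [0, 0]] of rank 0; hence corank 2.

2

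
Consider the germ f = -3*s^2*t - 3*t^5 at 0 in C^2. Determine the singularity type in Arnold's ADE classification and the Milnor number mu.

The Hessian of f at 0 has rank 0. Corank 2; j^3 = -3*s^2*t has shape L^2 M (L != M), so D-series; mu = 6 gives D_6.

Type D6, Milnor number mu = 6.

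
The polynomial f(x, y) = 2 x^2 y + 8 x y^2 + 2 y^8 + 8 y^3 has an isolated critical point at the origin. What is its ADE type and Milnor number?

Type D9, Milnor number mu = 9.

The Hessian of f at 0 has rank 0. Corank 2; j^3 = 2*y*(x + 2*y)^2 has shape L^2 M (L != M), so D-series; mu = 9 gives D_9.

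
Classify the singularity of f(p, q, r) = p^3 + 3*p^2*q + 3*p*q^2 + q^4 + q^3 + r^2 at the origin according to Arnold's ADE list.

The Hessian of f at 0 has rank 1. Corank 2; j^3 = (p + q)^3 is a perfect cube, so E-series; the 4-jet and mu = 6 give E_6.

E_{6}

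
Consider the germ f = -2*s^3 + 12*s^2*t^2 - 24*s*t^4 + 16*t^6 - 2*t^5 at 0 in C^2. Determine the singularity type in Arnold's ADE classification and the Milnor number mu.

Type E_{8}, Milnor number mu = 8.

The Hessian of f at 0 is [[0, 0], [0, 0]] with rank 0, so corank 2. A Groebner basis of the Jacobian ideal J(f) in C{s,t} is {t^4, s^3, -s^2/4 + s*t^2}; counting standard monomials gives mu = 8. Corank 2; j^3 = -2*s^3 is a perfect cube, so E-series; the 5-jet and mu = 8 give E_8.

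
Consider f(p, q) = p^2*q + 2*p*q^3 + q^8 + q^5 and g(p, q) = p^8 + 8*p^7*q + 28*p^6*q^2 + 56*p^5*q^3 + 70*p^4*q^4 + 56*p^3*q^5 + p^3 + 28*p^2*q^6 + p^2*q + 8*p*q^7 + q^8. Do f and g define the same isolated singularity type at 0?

Yes.

The Hessian of f at 0 has rank 0. Corank 2; j^3 = p^2*q has shape L^2 M (L != M), so D-series; mu = 9 gives D_9. The Hessian of g at 0 has rank 0. Corank 2; j^3 = p^2*(p + q) has shape L^2 M (L != M), so D-series; mu = 9 gives D_9. Both have type D_9, hence right-equivalent.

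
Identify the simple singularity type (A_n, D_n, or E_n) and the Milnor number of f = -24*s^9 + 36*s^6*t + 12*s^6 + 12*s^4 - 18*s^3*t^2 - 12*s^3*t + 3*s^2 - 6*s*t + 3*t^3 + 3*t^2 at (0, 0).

Type A2, Milnor number mu = 2.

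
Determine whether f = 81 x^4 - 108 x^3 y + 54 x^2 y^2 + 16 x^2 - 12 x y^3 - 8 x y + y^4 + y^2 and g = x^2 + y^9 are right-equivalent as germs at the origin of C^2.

No.

The Hessian of f at 0 is [[32, -8], [-8, 2]] with rank 1, so corank 1. A Groebner basis of the Jacobian ideal J(f) in C{x,y} is {y^3, x - y/4}; counting standard monomials gives mu = 3. Corank 1: A-series; mu = 3 gives A_3. The Hessian of g at 0 is [[2, 0], [0, 0]] with rank 1, so corank 1. A Groebner basis of the Jacobian ideal J(g) in C{x,y} is {y^8, x}; counting standard monomials gives mu = 8. Corank 1: A-series; mu = 8 gives A_8. f is A_3 but g is A_8, hence not right-equivalent.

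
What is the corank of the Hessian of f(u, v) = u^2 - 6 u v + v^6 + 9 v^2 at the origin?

Hessian at 0 has rank 1.

1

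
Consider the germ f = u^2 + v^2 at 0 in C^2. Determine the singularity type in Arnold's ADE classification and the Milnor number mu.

Type A_{1}, Milnor number mu = 1.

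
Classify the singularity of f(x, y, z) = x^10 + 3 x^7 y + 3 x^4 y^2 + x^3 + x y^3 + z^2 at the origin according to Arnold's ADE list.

The Hessian of f at 0 is [[0, 0, 0], [0, 0, 0], [0, 0, 2]] with rank 1, so corank 2. A Groebner basis of the Jacobian ideal J(f) in C{x,y,z} is {x^3, x*y^2, 3*x^2 + y^3, z}; counting standard monomials gives mu = 7. Corank 2; j^3 = x^3 is a perfect cube, so E-series; the 4-jet and mu = 7 give E_7.

E7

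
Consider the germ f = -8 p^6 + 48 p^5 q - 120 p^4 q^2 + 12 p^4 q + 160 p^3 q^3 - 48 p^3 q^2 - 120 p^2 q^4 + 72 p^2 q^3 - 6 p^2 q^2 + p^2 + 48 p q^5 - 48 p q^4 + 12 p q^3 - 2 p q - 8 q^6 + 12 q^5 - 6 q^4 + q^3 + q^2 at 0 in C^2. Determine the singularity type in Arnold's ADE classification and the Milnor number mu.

Type A2, Milnor number mu = 2.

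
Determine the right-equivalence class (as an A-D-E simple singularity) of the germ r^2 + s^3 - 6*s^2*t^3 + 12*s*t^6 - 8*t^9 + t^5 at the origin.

The Hessian of f at 0 is [[0, 0, 0], [0, 0, 0], [0, 0, 2]] with rank 1, so corank 2. A Groebner basis of the Jacobian ideal J(f) in C{s,t,r} is {-s^2/4 + s*t^3, t^4, s^3, s^2*t, r}; counting standard monomials gives mu = 8. Corank 2; j^3 = s^3 is a perfect cube, so E-series; the 5-jet and mu = 8 give E_8.

E8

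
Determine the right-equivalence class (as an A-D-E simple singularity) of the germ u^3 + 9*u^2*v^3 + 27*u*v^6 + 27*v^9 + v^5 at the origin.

The Hessian of f at 0 is [[0, 0], [0, 0]] with rank 0, so corank 2. A Groebner basis of the Jacobian ideal J(f) in C{u,v} is {u^2/6 + u*v^3, v^4, u^3, u^2*v}; counting standard monomials gives mu = 8. Corank 2; j^3 = u^3 is a perfect cube, so E-series; the 5-jet and mu = 8 give E_8.

E_8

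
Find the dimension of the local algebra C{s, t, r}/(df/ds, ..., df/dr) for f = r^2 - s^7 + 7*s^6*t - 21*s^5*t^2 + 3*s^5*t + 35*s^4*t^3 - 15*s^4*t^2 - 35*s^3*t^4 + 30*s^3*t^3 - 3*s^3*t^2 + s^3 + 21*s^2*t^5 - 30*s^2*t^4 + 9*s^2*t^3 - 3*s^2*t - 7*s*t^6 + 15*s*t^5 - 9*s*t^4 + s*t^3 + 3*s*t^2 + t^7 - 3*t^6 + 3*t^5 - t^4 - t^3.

7

The Hessian of f at 0 is [[0, 0, 0], [0, 0, 0], [0, 0, 2]] with rank 1, so corank 2. A Groebner basis of the Jacobian ideal J(f) in C{s,t,r} is {s^3 - 3*s^2*t - 6*s^2 + 12*s*t - 6*t^2, 3*s^2 + s*t^2 - 6*s*t + 3*t^2, 3*s^2 - 6*s*t + t^3 + 3*t^2, r}; counting standard monomials gives mu = 7. Corank 2; j^3 = (s - t)^3 is a perfect cube, so E-series; the 4-jet and mu = 7 give E_7.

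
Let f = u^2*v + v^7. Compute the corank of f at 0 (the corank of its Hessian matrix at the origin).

Hessian at 0 has rank 0.

2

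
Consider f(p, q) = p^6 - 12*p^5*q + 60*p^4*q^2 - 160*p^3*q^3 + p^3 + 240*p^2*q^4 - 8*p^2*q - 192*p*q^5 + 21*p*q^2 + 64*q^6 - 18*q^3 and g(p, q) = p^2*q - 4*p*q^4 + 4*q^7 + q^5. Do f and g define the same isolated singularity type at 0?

No.

The Hessian of f at 0 has rank 0. Corank 2; j^3 = (p - 3*q)^2*(p - 2*q) has shape L^2 M (L != M), so D-series; mu = 7 gives D_7. The Hessian of g at 0 has rank 0. Corank 2; j^3 = p^2*q has shape L^2 M (L != M), so D-series; mu = 6 gives D_6. f is D_7 but g is D_6, hence not right-equivalent.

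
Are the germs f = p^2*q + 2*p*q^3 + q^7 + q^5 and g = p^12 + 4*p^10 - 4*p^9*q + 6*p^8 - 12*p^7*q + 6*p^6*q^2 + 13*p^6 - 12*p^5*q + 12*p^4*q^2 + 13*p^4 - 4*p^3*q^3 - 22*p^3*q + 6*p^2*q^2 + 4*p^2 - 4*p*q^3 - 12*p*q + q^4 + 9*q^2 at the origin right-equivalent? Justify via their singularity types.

No.

The Hessian of f at 0 is [[0, 0], [0, 0]] with rank 0, so corank 2. A Groebner basis of the Jacobian ideal J(f) in C{p,q} is {p^2*q^2 + p^2/7 + p*q^2/7, p^3 - p^2/7 - p*q^2/7, p*q + q^3}; counting standard monomials gives mu = 8. Corank 2; j^3 = p^2*q has shape L^2 M (L != M), so D-series; mu = 8 gives D_8. The Hessian of g at 0 is [[8, -12], [-12, 18]] with rank 1, so corank 1. A Groebner basis of the Jacobian ideal J(g) in C{p,q} is {q^3, p - 3*q/2}; counting standard monomials gives mu = 3. Corank 1: A-series; mu = 3 gives A_3. f is D_8 but g is A_3, hence not right-equivalent.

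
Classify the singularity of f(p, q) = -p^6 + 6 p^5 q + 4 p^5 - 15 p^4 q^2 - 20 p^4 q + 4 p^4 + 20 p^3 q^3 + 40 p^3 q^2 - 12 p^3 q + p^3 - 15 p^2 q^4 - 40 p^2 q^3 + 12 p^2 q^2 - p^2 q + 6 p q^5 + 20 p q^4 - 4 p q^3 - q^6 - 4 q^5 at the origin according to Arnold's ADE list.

D_{7}

The Hessian of f at 0 is [[0, 0], [0, 0]] with rank 0, so corank 2. A Groebner basis of the Jacobian ideal J(f) in C{p,q} is {23*p^2/12 + 13*p*q/12 + q^4 + 13*q^3/6, p^3, p^2*q - 4*p^2/3 - 2*p*q/3 - 4*q^3/3, -7*p^2/6 + p*q^2 - 5*p*q/6 - 5*q^3/3}; counting standard monomials gives mu = 7. Corank 2; j^3 = p^2*(p - q) has shape L^2 M (L != M), so D-series; mu = 7 gives D_7.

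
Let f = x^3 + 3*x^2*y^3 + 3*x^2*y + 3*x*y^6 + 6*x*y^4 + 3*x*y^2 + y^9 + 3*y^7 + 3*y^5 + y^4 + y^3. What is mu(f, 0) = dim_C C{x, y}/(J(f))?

The Hessian of f at 0 is [[0, 0], [0, 0]] with rank 0, so corank 2. A Groebner basis of the Jacobian ideal J(f) in C{x,y} is {y^3, x^2 + 2*x*y + y^2}; counting standard monomials gives mu = 6. Corank 2; j^3 = (x + y)^3 is a perfect cube, so E-series; the 4-jet and mu = 6 give E_6.

6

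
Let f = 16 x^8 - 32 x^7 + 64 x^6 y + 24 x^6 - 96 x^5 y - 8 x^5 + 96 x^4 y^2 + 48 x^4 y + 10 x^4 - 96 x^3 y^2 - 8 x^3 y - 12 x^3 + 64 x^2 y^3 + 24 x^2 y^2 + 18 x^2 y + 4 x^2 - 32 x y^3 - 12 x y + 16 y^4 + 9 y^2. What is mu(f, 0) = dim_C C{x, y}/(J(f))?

3

The Hessian of f at 0 is [[8, -12], [-12, 18]] with rank 1, so corank 1. A Groebner basis of the Jacobian ideal J(f) in C{x,y} is {x^2 - 2*x/3 + y, x*y - 4*x/9 + 2*y/3, -8*x/27 + y^2 + 4*y/9}; counting standard monomials gives mu = 3. Corank 1: A-series; mu = 3 gives A_3.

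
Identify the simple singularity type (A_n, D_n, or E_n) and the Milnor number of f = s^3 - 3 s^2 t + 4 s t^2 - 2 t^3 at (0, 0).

Type D4, Milnor number mu = 4.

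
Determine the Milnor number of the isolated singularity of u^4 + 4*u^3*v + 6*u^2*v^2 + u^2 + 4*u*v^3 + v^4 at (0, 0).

The Hessian of f at 0 is [[2, 0], [0, 0]] with rank 1, so corank 1. A Groebner basis of the Jacobian ideal J(f) in C{u,v} is {v^3, u}; counting standard monomials gives mu = 3. Corank 1: A-series; mu = 3 gives A_3.

3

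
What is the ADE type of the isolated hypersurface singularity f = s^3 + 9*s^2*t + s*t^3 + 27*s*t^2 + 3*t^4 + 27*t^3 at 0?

The Hessian of f at 0 has rank 0. Corank 2; j^3 = (s + 3*t)^3 is a perfect cube, so E-series; the 4-jet and mu = 7 give E_7.

E7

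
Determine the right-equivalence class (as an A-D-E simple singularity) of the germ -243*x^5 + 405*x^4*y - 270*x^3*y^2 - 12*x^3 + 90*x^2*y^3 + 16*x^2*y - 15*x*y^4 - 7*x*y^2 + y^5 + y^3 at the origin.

The Hessian of f at 0 is [[0, 0], [0, 0]] with rank 0, so corank 2. A Groebner basis of the Jacobian ideal J(f) in C{x,y} is {-32*x*y/15 + y^4 + 16*y^2/15, x*y^2 - y^3/2, x^2 - 5*x*y/6 + y^2/6}; counting standard monomials gives mu = 6. Corank 2; j^3 = -(2*x - y)^2*(3*x - y) has shape L^2 M (L != M), so D-series; mu = 6 gives D_6.

D6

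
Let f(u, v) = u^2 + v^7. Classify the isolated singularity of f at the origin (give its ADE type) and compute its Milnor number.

Type A6, Milnor number mu = 6.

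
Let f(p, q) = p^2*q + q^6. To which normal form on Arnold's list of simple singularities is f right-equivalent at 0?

D_{7}

The Hessian of f at 0 is [[0, 0], [0, 0]] with rank 0, so corank 2. A Groebner basis of the Jacobian ideal J(f) in C{p,q} is {p^2/6 + q^5, p^3, p*q}; counting standard monomials gives mu = 7. Corank 2; j^3 = p^2*q has shape L^2 M (L != M), so D-series; mu = 7 gives D_7.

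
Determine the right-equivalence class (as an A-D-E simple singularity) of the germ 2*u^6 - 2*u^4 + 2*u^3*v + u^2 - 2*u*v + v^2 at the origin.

A5

The Hessian of f at 0 is [[2, -2], [-2, 2]] with rank 1, so corank 1. A Groebner basis of the Jacobian ideal J(f) in C{u,v} is {u*v^2 - u + v, -u + v^3 + v, u^2 - 2*u*v + v^2}; counting standard monomials gives mu = 5. Corank 1: A-series; mu = 5 gives A_5.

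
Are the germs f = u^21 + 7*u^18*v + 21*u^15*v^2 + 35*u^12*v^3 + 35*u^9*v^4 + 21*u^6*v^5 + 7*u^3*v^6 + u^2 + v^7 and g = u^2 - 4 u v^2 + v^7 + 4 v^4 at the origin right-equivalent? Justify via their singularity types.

Yes.

The Hessian of f at 0 has rank 1. Corank 1: A-series; mu = 6 gives A_6. The Hessian of g at 0 has rank 1. Corank 1: A-series; mu = 6 gives A_6. Both have type A_6, hence right-equivalent.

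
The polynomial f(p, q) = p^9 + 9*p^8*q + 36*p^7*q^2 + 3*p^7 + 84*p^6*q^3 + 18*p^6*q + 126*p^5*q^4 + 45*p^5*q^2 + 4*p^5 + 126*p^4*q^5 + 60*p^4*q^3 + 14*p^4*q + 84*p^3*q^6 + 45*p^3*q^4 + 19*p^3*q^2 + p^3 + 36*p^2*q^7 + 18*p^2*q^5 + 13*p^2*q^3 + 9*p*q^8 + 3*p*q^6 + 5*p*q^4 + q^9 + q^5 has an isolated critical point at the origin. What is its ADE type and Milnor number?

Type E_{8}, Milnor number mu = 8.

The Hessian of f at 0 has rank 0. Corank 2; j^3 = p^3 is a perfect cube, so E-series; the 5-jet and mu = 8 give E_8.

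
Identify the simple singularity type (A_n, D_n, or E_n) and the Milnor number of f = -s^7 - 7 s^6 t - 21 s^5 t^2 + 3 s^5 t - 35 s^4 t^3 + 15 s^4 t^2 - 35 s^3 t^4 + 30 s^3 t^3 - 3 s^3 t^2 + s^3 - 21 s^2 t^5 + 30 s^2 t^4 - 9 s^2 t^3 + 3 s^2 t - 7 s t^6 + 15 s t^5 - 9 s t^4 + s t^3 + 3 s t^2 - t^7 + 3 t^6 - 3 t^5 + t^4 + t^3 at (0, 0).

Type E_{7}, Milnor number mu = 7.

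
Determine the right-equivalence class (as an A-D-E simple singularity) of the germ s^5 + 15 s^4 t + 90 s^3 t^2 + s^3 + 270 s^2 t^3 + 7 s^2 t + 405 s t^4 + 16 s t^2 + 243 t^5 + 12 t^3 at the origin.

The Hessian of f at 0 has rank 0. Corank 2; j^3 = (s + 2*t)^2*(s + 3*t) has shape L^2 M (L != M), so D-series; mu = 6 gives D_6.

D_6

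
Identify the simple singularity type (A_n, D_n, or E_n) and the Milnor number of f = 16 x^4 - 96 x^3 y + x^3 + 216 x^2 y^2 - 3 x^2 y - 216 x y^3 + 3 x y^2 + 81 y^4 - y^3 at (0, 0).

The Hessian of f at 0 has rank 0. Corank 2; j^3 = (x - y)^3 is a perfect cube, so E-series; the 4-jet and mu = 6 give E_6.

Type E_6, Milnor number mu = 6.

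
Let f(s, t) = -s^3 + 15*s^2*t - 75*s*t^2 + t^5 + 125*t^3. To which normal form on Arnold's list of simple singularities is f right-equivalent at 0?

E_8

The Hessian of f at 0 is [[0, 0], [0, 0]] with rank 0, so corank 2. A Groebner basis of the Jacobian ideal J(f) in C{s,t} is {t^4, s^2 - 10*s*t + 25*t^2}; counting standard monomials gives mu = 8. Corank 2; j^3 = -(s - 5*t)^3 is a perfect cube, so E-series; the 5-jet and mu = 8 give E_8.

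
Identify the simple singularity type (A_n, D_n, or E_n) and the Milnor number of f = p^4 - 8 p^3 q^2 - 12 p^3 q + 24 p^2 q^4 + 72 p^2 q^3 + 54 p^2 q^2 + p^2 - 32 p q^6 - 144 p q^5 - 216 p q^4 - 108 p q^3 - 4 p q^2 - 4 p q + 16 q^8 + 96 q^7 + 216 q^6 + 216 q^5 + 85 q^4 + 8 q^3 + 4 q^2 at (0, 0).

Type A_{3}, Milnor number mu = 3.

The Hessian of f at 0 has rank 1. Corank 1: A-series; mu = 3 gives A_3.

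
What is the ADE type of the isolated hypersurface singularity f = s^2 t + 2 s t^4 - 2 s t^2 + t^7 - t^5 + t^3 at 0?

The Hessian of f at 0 is [[0, 0], [0, 0]] with rank 0, so corank 2. A Groebner basis of the Jacobian ideal J(f) in C{s,t} is {s*t + t^4 - t^2, s*t^2 - t^3, s^2 - 7*s*t + 6*t^2}; counting standard monomials gives mu = 6. Corank 2; j^3 = t*(s - t)^2 has shape L^2 M (L != M), so D-series; mu = 6 gives D_6.

D_6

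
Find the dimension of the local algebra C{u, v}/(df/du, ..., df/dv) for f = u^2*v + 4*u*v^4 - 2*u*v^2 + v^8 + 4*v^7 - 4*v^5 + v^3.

The Hessian of f at 0 has rank 0. Corank 2; j^3 = v*(u - v)^2 has shape L^2 M (L != M), so D-series; mu = 9 gives D_9.

9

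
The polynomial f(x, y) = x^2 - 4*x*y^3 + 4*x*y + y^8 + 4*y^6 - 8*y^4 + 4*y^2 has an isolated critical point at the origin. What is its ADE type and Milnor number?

Type A_{7}, Milnor number mu = 7.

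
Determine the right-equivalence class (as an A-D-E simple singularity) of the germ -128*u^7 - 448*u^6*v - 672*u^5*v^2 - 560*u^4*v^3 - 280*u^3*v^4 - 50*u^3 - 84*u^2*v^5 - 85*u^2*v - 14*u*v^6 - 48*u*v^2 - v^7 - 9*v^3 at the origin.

The Hessian of f at 0 is [[0, 0], [0, 0]] with rank 0, so corank 2. A Groebner basis of the Jacobian ideal J(f) in C{u,v} is {78125*u*v/14 + v^6 + 46875*v^2/14, u*v^2 + 3*v^3/5, u^2 + 11*u*v/10 + 3*v^2/10}; counting standard monomials gives mu = 8. Corank 2; j^3 = -(2*u + v)*(5*u + 3*v)^2 has shape L^2 M (L != M), so D-series; mu = 8 gives D_8.

D8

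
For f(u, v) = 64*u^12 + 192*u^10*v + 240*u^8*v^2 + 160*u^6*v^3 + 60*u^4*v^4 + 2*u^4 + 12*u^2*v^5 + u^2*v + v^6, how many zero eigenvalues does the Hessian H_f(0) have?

2

The Hessian at 0 is [[0, 0], [0, 0]] of rank 0; hence corank 2.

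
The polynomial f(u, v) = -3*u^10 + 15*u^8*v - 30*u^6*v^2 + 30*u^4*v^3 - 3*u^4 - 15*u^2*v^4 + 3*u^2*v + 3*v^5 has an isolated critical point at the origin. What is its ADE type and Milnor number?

The Hessian of f at 0 is [[0, 0], [0, 0]] with rank 0, so corank 2. A Groebner basis of the Jacobian ideal J(f) in C{u,v} is {u^2/5 + v^4, u^3, u*v}; counting standard monomials gives mu = 6. Corank 2; j^3 = 3*u^2*v has shape L^2 M (L != M), so D-series; mu = 6 gives D_6.

Type D_{6}, Milnor number mu = 6.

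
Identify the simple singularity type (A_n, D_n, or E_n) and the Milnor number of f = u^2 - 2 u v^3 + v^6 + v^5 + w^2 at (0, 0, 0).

Type A4, Milnor number mu = 4.

The Hessian of f at 0 has rank 2. Corank 1: A-series; mu = 4 gives A_4.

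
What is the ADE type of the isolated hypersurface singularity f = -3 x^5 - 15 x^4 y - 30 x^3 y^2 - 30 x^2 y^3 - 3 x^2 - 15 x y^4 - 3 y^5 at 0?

The Hessian of f at 0 is [[-6, 0], [0, 0]] with rank 1, so corank 1. A Groebner basis of the Jacobian ideal J(f) in C{x,y} is {y^4, x}; counting standard monomials gives mu = 4. Corank 1: A-series; mu = 4 gives A_4.

A_{4}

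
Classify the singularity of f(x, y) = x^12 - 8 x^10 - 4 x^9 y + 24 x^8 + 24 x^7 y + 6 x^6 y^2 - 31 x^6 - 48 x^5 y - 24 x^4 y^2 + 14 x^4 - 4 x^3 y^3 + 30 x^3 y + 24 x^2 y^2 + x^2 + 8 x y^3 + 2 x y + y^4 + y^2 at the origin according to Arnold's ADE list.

A3

The Hessian of f at 0 has rank 1. Corank 1: A-series; mu = 3 gives A_3.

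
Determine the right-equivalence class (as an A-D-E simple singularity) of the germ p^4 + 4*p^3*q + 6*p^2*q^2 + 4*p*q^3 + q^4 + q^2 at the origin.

A_{3}

The Hessian of f at 0 is [[0, 0], [0, 2]] with rank 1, so corank 1. A Groebner basis of the Jacobian ideal J(f) in C{p,q} is {p^3, q}; counting standard monomials gives mu = 3. Corank 1: A-series; mu = 3 gives A_3.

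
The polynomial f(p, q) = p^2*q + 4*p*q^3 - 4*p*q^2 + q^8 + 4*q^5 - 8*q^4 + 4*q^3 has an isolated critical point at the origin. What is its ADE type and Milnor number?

Type D_9, Milnor number mu = 9.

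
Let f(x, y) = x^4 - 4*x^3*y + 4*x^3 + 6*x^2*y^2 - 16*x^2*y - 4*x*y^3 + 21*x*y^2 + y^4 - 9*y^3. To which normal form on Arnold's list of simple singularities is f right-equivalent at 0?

D5

The Hessian of f at 0 has rank 0. Corank 2; j^3 = (x - y)*(2*x - 3*y)^2 has shape L^2 M (L != M), so D-series; mu = 5 gives D_5.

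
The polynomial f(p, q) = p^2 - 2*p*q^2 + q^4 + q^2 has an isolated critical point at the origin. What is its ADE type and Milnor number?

Type A_{1}, Milnor number mu = 1.

The Hessian of f at 0 is [[2, 0], [0, 2]] with rank 2, so corank 0. A Groebner basis of the Jacobian ideal J(f) in C{p,q} is {p, q}; counting standard monomials gives mu = 1. Corank 0: nondegenerate Morse point, so A_1.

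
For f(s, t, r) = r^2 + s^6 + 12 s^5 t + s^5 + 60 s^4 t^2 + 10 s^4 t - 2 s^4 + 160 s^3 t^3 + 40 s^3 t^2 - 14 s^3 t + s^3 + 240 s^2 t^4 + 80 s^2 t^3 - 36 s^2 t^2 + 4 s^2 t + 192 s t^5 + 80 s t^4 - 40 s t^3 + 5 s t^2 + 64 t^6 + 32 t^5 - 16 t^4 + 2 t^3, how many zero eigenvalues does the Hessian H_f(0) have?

2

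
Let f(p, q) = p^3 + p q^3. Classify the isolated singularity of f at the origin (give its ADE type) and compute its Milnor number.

Type E_7, Milnor number mu = 7.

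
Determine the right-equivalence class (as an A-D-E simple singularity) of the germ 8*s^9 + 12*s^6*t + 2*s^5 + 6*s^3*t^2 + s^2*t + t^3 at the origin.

D_4

The Hessian of f at 0 is [[0, 0], [0, 0]] with rank 0, so corank 2. A Groebner basis of the Jacobian ideal J(f) in C{s,t} is {t^3, s^2 + 3*t^2, s*t}; counting standard monomials gives mu = 4. Corank 2; j^3 = t*(s^2 + t^2) splits into three distinct lines over C (the quadratic factor has nonzero discriminant), so D_4.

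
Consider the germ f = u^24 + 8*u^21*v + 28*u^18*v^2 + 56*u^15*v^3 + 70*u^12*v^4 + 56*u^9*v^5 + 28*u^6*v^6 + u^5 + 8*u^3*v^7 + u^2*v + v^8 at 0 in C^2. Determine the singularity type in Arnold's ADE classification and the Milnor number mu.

The Hessian of f at 0 is [[0, 0], [0, 0]] with rank 0, so corank 2. A Groebner basis of the Jacobian ideal J(f) in C{u,v} is {u^2/8 + v^7, u^3, u*v}; counting standard monomials gives mu = 9. Corank 2; j^3 = u^2*v has shape L^2 M (L != M), so D-series; mu = 9 gives D_9.

Type D_9, Milnor number mu = 9.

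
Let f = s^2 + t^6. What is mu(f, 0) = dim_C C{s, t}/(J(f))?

5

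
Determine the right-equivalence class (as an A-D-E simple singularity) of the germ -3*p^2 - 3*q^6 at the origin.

A5

The Hessian of f at 0 has rank 1. Corank 1: A-series; mu = 5 gives A_5.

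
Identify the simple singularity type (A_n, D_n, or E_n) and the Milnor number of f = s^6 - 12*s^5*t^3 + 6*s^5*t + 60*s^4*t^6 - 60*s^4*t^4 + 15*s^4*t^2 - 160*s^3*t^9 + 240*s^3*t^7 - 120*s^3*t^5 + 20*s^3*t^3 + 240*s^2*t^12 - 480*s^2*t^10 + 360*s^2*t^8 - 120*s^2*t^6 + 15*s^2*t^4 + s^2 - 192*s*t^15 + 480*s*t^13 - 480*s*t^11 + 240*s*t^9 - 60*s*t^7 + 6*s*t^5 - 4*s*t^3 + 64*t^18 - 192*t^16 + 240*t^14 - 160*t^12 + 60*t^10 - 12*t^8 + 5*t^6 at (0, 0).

Type A5, Milnor number mu = 5.

The Hessian of f at 0 has rank 1. Corank 1: A-series; mu = 5 gives A_5.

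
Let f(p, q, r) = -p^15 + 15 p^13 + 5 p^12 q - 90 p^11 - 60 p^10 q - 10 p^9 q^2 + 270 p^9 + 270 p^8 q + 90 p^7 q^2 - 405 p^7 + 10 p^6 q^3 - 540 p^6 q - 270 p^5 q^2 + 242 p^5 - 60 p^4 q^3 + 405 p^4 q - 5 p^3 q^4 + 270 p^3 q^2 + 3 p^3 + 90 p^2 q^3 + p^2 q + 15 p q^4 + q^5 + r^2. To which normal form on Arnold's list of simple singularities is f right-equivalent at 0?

The Hessian of f at 0 has rank 1. Corank 2; j^3 = p^2*(3*p + q) has shape L^2 M (L != M), so D-series; mu = 6 gives D_6.

D_{6}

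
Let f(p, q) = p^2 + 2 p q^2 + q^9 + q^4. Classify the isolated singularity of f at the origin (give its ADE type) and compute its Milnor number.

Type A_{8}, Milnor number mu = 8.

The Hessian of f at 0 has rank 1. Corank 1: A-series; mu = 8 gives A_8.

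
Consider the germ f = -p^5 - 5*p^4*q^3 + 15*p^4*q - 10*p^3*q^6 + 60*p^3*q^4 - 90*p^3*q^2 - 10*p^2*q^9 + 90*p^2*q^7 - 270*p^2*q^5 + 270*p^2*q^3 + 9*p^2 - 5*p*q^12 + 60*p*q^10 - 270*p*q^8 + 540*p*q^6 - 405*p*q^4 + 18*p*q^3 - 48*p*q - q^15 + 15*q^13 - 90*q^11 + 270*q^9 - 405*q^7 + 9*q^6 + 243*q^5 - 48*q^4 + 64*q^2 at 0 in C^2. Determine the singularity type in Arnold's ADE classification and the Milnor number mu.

The Hessian of f at 0 has rank 1. Corank 1: A-series; mu = 4 gives A_4.

Type A_{4}, Milnor number mu = 4.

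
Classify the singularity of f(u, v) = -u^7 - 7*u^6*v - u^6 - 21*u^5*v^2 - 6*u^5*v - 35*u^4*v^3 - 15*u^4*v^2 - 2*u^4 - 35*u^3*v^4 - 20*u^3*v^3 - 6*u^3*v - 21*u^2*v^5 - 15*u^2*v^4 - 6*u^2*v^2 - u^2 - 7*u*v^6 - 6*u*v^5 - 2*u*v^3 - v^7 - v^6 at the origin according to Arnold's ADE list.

The Hessian of f at 0 has rank 1. Corank 1: A-series; mu = 6 gives A_6.

A6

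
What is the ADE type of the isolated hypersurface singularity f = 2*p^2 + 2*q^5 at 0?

The Hessian of f at 0 is [[4, 0], [0, 0]] with rank 1, so corank 1. A Groebner basis of the Jacobian ideal J(f) in C{p,q} is {q^4, p}; counting standard monomials gives mu = 4. Corank 1: A-series; mu = 4 gives A_4.

A_{4}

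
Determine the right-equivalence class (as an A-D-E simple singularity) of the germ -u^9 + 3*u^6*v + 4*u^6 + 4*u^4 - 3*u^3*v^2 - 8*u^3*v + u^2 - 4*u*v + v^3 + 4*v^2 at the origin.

A2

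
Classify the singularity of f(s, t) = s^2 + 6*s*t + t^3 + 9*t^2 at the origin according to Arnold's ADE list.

The Hessian of f at 0 has rank 1. Corank 1: A-series; mu = 2 gives A_2.

A_{2}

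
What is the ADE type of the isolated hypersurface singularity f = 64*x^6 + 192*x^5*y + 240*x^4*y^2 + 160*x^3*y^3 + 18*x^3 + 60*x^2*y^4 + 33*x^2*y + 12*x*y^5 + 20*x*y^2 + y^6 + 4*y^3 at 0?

The Hessian of f at 0 has rank 0. Corank 2; j^3 = (2*x + y)*(3*x + 2*y)^2 has shape L^2 M (L != M), so D-series; mu = 7 gives D_7.

D_{7}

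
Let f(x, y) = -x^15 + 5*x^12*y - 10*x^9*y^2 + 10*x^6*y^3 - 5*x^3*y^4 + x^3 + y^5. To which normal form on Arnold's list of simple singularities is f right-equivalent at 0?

E_{8}

The Hessian of f at 0 is [[0, 0], [0, 0]] with rank 0, so corank 2. A Groebner basis of the Jacobian ideal J(f) in C{x,y} is {y^4, x^2}; counting standard monomials gives mu = 8. Corank 2; j^3 = x^3 is a perfect cube, so E-series; the 5-jet and mu = 8 give E_8.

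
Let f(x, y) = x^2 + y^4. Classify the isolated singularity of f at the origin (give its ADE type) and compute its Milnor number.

Type A_3, Milnor number mu = 3.

The Hessian of f at 0 has rank 1. Corank 1: A-series; mu = 3 gives A_3.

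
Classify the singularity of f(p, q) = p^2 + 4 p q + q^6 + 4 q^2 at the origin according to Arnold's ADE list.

A_{5}

The Hessian of f at 0 has rank 1. Corank 1: A-series; mu = 5 gives A_5.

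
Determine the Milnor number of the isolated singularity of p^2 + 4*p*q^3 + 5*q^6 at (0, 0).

5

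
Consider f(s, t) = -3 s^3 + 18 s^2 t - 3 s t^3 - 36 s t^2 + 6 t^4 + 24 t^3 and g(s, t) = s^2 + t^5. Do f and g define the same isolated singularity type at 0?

No.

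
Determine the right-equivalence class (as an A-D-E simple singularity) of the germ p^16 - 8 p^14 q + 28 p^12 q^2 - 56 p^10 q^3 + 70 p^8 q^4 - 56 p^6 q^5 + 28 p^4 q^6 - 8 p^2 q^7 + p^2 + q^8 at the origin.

A_{7}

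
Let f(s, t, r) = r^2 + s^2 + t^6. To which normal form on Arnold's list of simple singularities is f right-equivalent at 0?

A_5

The Hessian of f at 0 is [[2, 0, 0], [0, 0, 0], [0, 0, 2]] with rank 2, so corank 1. A Groebner basis of the Jacobian ideal J(f) in C{s,t,r} is {t^5, s, r}; counting standard monomials gives mu = 5. Corank 1: A-series; mu = 5 gives A_5.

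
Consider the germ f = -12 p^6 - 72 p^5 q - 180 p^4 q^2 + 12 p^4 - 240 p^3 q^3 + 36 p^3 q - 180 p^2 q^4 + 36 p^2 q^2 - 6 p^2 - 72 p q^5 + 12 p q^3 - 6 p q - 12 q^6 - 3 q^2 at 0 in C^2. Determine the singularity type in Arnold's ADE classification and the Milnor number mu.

The Hessian of f at 0 is [[-12, -6], [-6, -6]] with rank 2, so corank 0. A Groebner basis of the Jacobian ideal J(f) in C{p,q} is {p, q}; counting standard monomials gives mu = 1. Corank 0: nondegenerate Morse point, so A_1.

Type A_{1}, Milnor number mu = 1.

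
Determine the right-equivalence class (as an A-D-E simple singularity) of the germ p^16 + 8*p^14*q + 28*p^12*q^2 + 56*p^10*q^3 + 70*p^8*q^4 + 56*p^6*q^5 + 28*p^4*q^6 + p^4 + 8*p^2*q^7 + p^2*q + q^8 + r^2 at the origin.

D_9

The Hessian of f at 0 is [[0, 0, 0], [0, 0, 0], [0, 0, 2]] with rank 1, so corank 2. A Groebner basis of the Jacobian ideal J(f) in C{p,q,r} is {p^2/8 + q^7, p^3, p*q, r}; counting standard monomials gives mu = 9. Corank 2; j^3 = p^2*q has shape L^2 M (L != M), so D-series; mu = 9 gives D_9.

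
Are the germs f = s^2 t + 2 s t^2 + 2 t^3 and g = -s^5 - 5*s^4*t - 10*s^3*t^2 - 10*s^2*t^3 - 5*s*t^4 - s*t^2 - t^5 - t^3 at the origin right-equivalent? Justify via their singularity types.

The Hessian of f at 0 has rank 0. Corank 2; j^3 = t*(s^2 + 2*s*t + 2*t^2) splits into three distinct lines over C (the quadratic factor has nonzero discriminant), so D_4. The Hessian of g at 0 has rank 0. Corank 2; j^3 = -t^2*(s + t) has shape L^2 M (L != M), so D-series; mu = 6 gives D_6. f is D_4 but g is D_6, hence not right-equivalent.

No.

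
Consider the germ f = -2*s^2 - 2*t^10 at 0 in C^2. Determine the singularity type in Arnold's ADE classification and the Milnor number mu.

The Hessian of f at 0 is [[-4, 0], [0, 0]] with rank 1, so corank 1. A Groebner basis of the Jacobian ideal J(f) in C{s,t} is {t^9, s}; counting standard monomials gives mu = 9. Corank 1: A-series; mu = 9 gives A_9.

Type A_9, Milnor number mu = 9.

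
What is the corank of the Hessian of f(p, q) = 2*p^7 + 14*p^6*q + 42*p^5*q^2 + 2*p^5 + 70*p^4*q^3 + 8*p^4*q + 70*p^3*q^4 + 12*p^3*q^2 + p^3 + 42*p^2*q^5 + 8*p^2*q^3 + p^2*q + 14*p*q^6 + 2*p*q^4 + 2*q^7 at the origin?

The Hessian at 0 is [[0, 0], [0, 0]] of rank 0; hence corank 2.

2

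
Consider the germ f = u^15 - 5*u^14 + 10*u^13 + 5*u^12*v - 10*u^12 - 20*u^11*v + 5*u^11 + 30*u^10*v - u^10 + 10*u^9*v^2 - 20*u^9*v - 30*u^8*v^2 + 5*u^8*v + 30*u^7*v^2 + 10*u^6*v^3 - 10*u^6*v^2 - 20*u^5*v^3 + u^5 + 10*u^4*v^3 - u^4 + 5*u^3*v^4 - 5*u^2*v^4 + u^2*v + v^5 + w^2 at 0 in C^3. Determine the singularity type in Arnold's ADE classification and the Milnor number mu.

Type D_{6}, Milnor number mu = 6.

The Hessian of f at 0 is [[0, 0, 0], [0, 0, 0], [0, 0, 2]] with rank 1, so corank 2. A Groebner basis of the Jacobian ideal J(f) in C{u,v,w} is {u^2/5 + v^4, u^3, u*v, w}; counting standard monomials gives mu = 6. Corank 2; j^3 = u^2*v has shape L^2 M (L != M), so D-series; mu = 6 gives D_6.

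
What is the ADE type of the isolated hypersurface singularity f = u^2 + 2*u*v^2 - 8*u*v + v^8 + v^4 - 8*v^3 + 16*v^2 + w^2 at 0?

A7

The Hessian of f at 0 has rank 2. Corank 1: A-series; mu = 7 gives A_7.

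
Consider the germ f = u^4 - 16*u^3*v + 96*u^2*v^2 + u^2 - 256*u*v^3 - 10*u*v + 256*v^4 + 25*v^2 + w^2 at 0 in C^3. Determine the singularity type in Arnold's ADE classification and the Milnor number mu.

The Hessian of f at 0 is [[2, -10, 0], [-10, 50, 0], [0, 0, 2]] with rank 2, so corank 1. A Groebner basis of the Jacobian ideal J(f) in C{u,v,w} is {v^3, u - 5*v, w}; counting standard monomials gives mu = 3. Corank 1: A-series; mu = 3 gives A_3.

Type A_3, Milnor number mu = 3.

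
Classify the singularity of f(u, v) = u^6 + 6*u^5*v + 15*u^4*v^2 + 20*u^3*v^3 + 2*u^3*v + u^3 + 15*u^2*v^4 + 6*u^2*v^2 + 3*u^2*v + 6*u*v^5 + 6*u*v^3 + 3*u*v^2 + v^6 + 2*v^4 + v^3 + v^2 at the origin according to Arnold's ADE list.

A_{2}

The Hessian of f at 0 has rank 1. Corank 1: A-series; mu = 2 gives A_2.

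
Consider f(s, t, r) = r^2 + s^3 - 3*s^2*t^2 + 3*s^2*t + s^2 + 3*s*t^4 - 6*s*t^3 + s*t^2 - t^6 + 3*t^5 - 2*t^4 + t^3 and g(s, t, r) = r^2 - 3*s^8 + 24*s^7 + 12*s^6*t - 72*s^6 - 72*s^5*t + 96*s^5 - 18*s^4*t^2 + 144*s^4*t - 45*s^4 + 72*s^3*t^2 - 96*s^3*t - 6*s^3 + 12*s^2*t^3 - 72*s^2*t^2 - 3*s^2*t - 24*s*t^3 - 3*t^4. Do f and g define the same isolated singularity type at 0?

The Hessian of f at 0 is [[2, 0, 0], [0, 0, 0], [0, 0, 2]] with rank 2, so corank 1. A Groebner basis of the Jacobian ideal J(f) in C{s,t,r} is {t^2, s, r}; counting standard monomials gives mu = 2. Corank 1: A-series; mu = 2 gives A_2. The Hessian of g at 0 is [[0, 0, 0], [0, 0, 0], [0, 0, 2]] with rank 1, so corank 2. A Groebner basis of the Jacobian ideal J(g) in C{s,t,r} is {s*t^2, -s*t/8 + t^3, s^2 + s*t/2, r}; counting standard monomials gives mu = 5. Corank 2; j^3 = -3*s^2*(2*s + t) has shape L^2 M (L != M), so D-series; mu = 5 gives D_5. f is A_2 but g is D_5, hence not right-equivalent.

No.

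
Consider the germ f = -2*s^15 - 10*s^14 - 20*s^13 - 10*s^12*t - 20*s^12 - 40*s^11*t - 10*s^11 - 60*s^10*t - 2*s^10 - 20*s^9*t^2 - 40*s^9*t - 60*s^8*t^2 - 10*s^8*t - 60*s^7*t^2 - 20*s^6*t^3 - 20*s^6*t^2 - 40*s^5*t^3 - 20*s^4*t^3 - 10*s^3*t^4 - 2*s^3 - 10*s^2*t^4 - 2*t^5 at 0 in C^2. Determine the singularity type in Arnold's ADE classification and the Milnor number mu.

Type E_8, Milnor number mu = 8.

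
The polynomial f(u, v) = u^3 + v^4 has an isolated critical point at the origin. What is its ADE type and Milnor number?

The Hessian of f at 0 has rank 0. Corank 2; j^3 = u^3 is a perfect cube, so E-series; the 4-jet and mu = 6 give E_6.

Type E_6, Milnor number mu = 6.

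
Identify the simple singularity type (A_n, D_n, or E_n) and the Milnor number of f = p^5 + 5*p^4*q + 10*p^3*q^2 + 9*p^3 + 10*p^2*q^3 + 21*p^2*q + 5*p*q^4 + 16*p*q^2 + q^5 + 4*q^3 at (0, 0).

Type D_6, Milnor number mu = 6.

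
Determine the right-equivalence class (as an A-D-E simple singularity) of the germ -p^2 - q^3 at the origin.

The Hessian of f at 0 is [[-2, 0], [0, 0]] with rank 1, so corank 1. A Groebner basis of the Jacobian ideal J(f) in C{p,q} is {q^2, p}; counting standard monomials gives mu = 2. Corank 1: A-series; mu = 2 gives A_2.

A_{2}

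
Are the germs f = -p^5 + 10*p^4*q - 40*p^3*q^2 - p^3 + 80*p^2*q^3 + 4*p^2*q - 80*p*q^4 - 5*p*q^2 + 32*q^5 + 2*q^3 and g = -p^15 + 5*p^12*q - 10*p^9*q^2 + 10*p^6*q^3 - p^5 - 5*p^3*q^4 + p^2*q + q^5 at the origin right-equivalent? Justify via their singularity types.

Yes.

The Hessian of f at 0 has rank 0. Corank 2; j^3 = -(p - 2*q)*(p - q)^2 has shape L^2 M (L != M), so D-series; mu = 6 gives D_6. The Hessian of g at 0 has rank 0. Corank 2; j^3 = p^2*q has shape L^2 M (L != M), so D-series; mu = 6 gives D_6. Both have type D_6, hence right-equivalent.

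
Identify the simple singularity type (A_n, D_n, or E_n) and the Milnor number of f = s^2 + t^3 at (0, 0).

The Hessian of f at 0 has rank 1. Corank 1: A-series; mu = 2 gives A_2.

Type A2, Milnor number mu = 2.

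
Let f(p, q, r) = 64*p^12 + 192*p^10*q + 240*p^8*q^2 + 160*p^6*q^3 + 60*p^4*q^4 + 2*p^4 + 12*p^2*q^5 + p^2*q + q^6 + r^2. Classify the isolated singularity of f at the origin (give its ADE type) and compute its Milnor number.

Type D7, Milnor number mu = 7.

The Hessian of f at 0 has rank 1. Corank 2; j^3 = p^2*q has shape L^2 M (L != M), so D-series; mu = 7 gives D_7.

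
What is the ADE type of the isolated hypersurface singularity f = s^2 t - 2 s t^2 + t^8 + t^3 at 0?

D_9

The Hessian of f at 0 is [[0, 0], [0, 0]] with rank 0, so corank 2. A Groebner basis of the Jacobian ideal J(f) in C{s,t} is {s^2/8 + t^7 - t^2/8, s^3 - t^3, s*t - t^2}; counting standard monomials gives mu = 9. Corank 2; j^3 = t*(s - t)^2 has shape L^2 M (L != M), so D-series; mu = 9 gives D_9.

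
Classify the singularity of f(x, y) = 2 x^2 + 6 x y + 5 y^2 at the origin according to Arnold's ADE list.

A1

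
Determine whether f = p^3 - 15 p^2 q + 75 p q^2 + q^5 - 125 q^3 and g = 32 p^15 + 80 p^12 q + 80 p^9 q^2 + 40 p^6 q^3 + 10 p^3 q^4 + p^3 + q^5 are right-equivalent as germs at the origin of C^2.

The Hessian of f at 0 has rank 0. Corank 2; j^3 = (p - 5*q)^3 is a perfect cube, so E-series; the 5-jet and mu = 8 give E_8. The Hessian of g at 0 has rank 0. Corank 2; j^3 = p^3 is a perfect cube, so E-series; the 5-jet and mu = 8 give E_8. Both have type E_8, hence right-equivalent.

Yes.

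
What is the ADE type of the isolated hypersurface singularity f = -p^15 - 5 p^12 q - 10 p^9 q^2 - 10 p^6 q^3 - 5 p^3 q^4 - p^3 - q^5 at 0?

E_8

The Hessian of f at 0 is [[0, 0], [0, 0]] with rank 0, so corank 2. A Groebner basis of the Jacobian ideal J(f) in C{p,q} is {q^4, p^2}; counting standard monomials gives mu = 8. Corank 2; j^3 = -p^3 is a perfect cube, so E-series; the 5-jet and mu = 8 give E_8.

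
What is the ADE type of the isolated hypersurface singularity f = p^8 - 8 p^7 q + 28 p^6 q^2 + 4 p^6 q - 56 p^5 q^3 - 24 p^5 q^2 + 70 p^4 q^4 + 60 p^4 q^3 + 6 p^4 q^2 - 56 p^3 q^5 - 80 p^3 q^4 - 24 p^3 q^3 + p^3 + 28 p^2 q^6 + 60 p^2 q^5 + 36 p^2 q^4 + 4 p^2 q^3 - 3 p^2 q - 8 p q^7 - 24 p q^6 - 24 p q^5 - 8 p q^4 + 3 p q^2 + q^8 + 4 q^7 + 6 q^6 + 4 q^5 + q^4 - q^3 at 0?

The Hessian of f at 0 has rank 0. Corank 2; j^3 = (p - q)^3 is a perfect cube, so E-series; the 4-jet and mu = 6 give E_6.

E6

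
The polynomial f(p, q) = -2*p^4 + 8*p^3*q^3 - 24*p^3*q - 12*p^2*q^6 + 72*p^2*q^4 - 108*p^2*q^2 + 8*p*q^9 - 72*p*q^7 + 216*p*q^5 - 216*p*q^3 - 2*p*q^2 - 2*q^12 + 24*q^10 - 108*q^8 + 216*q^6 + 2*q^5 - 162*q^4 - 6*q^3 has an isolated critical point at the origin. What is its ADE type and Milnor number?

Type D_{5}, Milnor number mu = 5.

The Hessian of f at 0 is [[0, 0], [0, 0]] with rank 0, so corank 2. A Groebner basis of the Jacobian ideal J(f) in C{p,q} is {p^3 + q^2/4, q^3, p*q + 3*q^2}; counting standard monomials gives mu = 5. Corank 2; j^3 = -2*q^2*(p + 3*q) has shape L^2 M (L != M), so D-series; mu = 5 gives D_5.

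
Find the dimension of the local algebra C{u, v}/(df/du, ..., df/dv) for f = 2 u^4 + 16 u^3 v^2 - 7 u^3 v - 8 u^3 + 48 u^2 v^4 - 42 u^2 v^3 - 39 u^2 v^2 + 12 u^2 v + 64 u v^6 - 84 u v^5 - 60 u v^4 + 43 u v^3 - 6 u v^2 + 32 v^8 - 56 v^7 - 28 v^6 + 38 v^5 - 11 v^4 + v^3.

7

The Hessian of f at 0 is [[0, 0], [0, 0]] with rank 0, so corank 2. A Groebner basis of the Jacobian ideal J(f) in C{u,v} is {-768*u^2/3199 + 768*u*v/3199 + v^4 - 8*v^3/3199 - 192*v^2/3199, u^3 + 1188*u^2/3199 - 1188*u*v/3199 - 775*v^3/6398 + 297*v^2/3199, u^2*v + 1576*u^2/3199 - 1576*u*v/3199 - 2350*v^3/9597 + 394*v^2/3199, 224*u^2/457 + u*v^2 - 224*u*v/457 - 1357*v^3/2742 + 56*v^2/457}; counting standard monomials gives mu = 7. Corank 2; j^3 = -(2*u - v)^3 is a perfect cube, so E-series; the 4-jet and mu = 7 give E_7.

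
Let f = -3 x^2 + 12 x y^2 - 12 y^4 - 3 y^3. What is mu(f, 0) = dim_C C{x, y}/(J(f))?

2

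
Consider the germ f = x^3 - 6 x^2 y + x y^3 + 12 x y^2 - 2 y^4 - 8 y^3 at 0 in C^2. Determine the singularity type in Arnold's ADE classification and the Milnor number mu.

The Hessian of f at 0 is [[0, 0], [0, 0]] with rank 0, so corank 2. A Groebner basis of the Jacobian ideal J(f) in C{x,y} is {x^3 - 6*x^2*y - 48*x^2 + 192*x*y - 192*y^2, 6*x^2 + x*y^2 - 24*x*y + 24*y^2, 3*x^2 - 12*x*y + y^3 + 12*y^2}; counting standard monomials gives mu = 7. Corank 2; j^3 = (x - 2*y)^3 is a perfect cube, so E-series; the 4-jet and mu = 7 give E_7.

Type E_{7}, Milnor number mu = 7.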